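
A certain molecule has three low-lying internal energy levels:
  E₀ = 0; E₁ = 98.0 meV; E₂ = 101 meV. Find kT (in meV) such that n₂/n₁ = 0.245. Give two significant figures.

2.1 meV

n₂/n₁ = exp[−(E₂−E₁)/kT] = 0.245.
⇒ (E₂−E₁)/kT = ln(1/0.245) = ln(4.082) = 1.407.
kT = 3.0 meV / 1.407 = 2.1 meV.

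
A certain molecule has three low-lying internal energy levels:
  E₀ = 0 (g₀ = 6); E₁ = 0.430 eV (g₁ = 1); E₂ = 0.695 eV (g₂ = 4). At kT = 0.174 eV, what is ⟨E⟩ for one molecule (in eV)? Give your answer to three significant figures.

0.0142 eV

Eᵢ/kT = 0, 2.4713, 3.9943.
Z = Σ gᵢe^(−Eᵢ/kT) = 6·e^(−0) + 1·e^(−2.4713) + 4·e^(−3.9943) = 6.0000 + 0.084475 + 0.073681 = 6.1582.
⟨E⟩ = Σ Eᵢ gᵢe^(−Eᵢ/kT) / Z = (0·6.0000 + 0.430·0.084475 + 0.695·0.073681) / 6.1582 = 0.0142 eV.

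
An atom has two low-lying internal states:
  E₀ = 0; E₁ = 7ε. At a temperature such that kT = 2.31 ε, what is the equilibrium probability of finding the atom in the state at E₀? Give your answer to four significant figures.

Eᵢ/kT = 0, 3.03030.
Z = Σ e^(−Eᵢ/kT) = e^(−0) + e^(−3.03030) = 1.00000 + 0.0483011 = 1.04830.
P₀ = e^(−E₀/kT) / Z = 1.00000/1.04830 = 0.9539.

0.9539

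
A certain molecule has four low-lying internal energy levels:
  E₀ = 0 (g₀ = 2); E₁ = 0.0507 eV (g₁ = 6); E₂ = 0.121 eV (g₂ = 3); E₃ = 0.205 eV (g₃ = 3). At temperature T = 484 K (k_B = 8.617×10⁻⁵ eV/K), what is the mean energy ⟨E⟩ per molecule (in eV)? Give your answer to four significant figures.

0.02891 eV

k_BT = 8.617×10⁻⁵ × 484 K = 0.0417063 eV.
Eᵢ/kT = 0, 1.21564, 2.90124, 4.91532.
Z = Σ gᵢe^(−Eᵢ/kT) = 2·e^(−0) + 6·e^(−1.21564) + 3·e^(−2.90124) + 3·e^(−4.91532) = 2.00000 + 1.77912 + 0.164865 + 0.0220001 = 3.96599.
⟨E⟩ = Σ Eᵢ gᵢe^(−Eᵢ/kT) / Z = (0·2.00000 + 0.0507·1.77912 + 0.121·0.164865 + 0.205·0.0220001) / 3.96599 = 0.02891 eV.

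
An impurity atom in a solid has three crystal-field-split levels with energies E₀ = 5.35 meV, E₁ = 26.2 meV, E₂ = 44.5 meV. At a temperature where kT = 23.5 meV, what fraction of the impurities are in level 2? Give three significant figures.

0.118

Eᵢ/kT = 0.22766, 1.1149, 1.8936.
Z = Σ e^(−Eᵢ/kT) = e^(−0.22766) + e^(−1.1149) + e^(−1.8936) = 0.79639 + 0.32795 + 0.15053 = 1.2749.
P₂ = e^(−E₂/kT) / Z = 0.15053/1.2749 = 0.118.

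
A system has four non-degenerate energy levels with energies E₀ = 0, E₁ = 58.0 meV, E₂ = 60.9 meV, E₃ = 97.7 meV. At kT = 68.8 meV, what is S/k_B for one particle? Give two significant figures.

Eᵢ/kT = 0, 0.8430, 0.8852, 1.420.
Z = Σ e^(−Eᵢ/kT) = e^(−0) + e^(−0.8430) + e^(−0.8852) + e^(−1.420) = 1.000 + 0.4304 + 0.4126 + 0.2417 = 2.085.
⟨E⟩ = Σ EᵢPᵢ = 35.35 meV.
S/k_B = ln Z + ⟨E⟩/kT = ln(2.085) + 35.35/68.8 = 0.7348 + 0.5138 = 1.2.

1.2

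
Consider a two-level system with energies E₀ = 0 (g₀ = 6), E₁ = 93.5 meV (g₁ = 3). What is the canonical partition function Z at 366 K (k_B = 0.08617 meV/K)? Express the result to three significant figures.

Z = 6.15

k_BT = 0.08617 × 366 K = 31.538 meV.
Eᵢ/kT = 0, 2.9647.
Z = Σ gᵢe^(−Eᵢ/kT) = 6·e^(−0) + 3·e^(−2.9647) = 6.0000 + 0.15473 = 6.1547.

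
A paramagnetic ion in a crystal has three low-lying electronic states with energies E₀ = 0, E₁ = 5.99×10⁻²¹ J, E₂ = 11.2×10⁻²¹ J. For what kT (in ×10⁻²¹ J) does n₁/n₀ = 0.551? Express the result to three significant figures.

n₁/n₀ = exp[−(E₁−E₀)/kT] = 0.551.
⇒ (E₁−E₀)/kT = ln(1/0.551) = ln(1.8149) = 0.59603.
kT = 5.99 ×10⁻²¹ J / 0.59603 = 10.0 ×10⁻²¹ J.

10.0 ×10⁻²¹ J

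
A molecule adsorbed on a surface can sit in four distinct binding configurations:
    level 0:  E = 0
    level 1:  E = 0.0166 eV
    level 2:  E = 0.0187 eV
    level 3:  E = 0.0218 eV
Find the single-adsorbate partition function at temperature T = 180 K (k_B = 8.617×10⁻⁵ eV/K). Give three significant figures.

k_BT = 8.617×10⁻⁵ × 180 K = 0.015511 eV.
Eᵢ/kT = 0, 1.0702, 1.2056, 1.4055.
Z = Σ e^(−Eᵢ/kT) = e^(−0) + e^(−1.0702) + e^(−1.2056) + e^(−1.4055) = 1.0000 + 0.34294 + 0.29951 + 0.24524 = 1.8877.

Z = 1.89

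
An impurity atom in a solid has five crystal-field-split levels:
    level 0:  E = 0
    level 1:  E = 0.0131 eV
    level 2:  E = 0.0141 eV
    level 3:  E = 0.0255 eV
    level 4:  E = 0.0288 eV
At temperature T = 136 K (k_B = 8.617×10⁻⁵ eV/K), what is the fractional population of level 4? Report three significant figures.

k_BT = 8.617×10⁻⁵ × 136 K = 0.011719 eV.
Eᵢ/kT = 0, 1.1178, 1.2032, 2.1760, 2.4575.
Z = Σ e^(−Eᵢ/kT) = e^(−0) + e^(−1.1178) + e^(−1.2032) + e^(−2.1760) + e^(−2.4575) = 1.0000 + 0.32700 + 0.30023 + 0.11349 + 0.085649 = 1.8264.
P₄ = e^(−E₄/kT) / Z = 0.085649/1.8264 = 0.0469.

0.0469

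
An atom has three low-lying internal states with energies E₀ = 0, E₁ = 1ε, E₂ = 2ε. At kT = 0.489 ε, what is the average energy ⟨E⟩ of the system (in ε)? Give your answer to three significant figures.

0.142 ε

Eᵢ/kT = 0, 2.0450, 4.0900.
Z = Σ e^(−Eᵢ/kT) = e^(−0) + e^(−2.0450) + e^(−4.0900) = 1.0000 + 0.12938 + 0.016739 = 1.1461.
⟨E⟩ = Σ Eᵢ e^(−Eᵢ/kT) / Z = (0·1.0000 + 1·0.12938 + 2·0.016739) / 1.1461 = 0.142 ε.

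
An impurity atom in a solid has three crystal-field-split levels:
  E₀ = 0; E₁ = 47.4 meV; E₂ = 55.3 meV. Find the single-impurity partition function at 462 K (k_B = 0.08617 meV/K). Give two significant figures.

k_BT = 0.08617 × 462 K = 39.81 meV.
Eᵢ/kT = 0, 1.191, 1.389.
Z = Σ e^(−Eᵢ/kT) = e^(−0) + e^(−1.191) + e^(−1.389) = 1.000 + 0.3039 + 0.2493 = 1.553.

Z = 1.6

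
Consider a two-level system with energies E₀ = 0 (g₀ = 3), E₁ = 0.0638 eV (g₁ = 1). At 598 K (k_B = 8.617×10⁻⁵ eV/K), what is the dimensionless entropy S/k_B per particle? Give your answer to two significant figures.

1.3

k_BT = 8.617×10⁻⁵ × 598 K = 0.05153 eV.
Eᵢ/kT = 0, 1.238.
Z = Σ gᵢe^(−Eᵢ/kT) = 3·e^(−0) + 1·e^(−1.238) = 3.000 + 0.2900 = 3.290.
⟨E⟩ = Σ EᵢPᵢ = 0.005624 eV.
S/k_B = ln Z + ⟨E⟩/kT = ln(3.290) + 0.005624/0.05153 = 1.191 + 0.1091 = 1.3.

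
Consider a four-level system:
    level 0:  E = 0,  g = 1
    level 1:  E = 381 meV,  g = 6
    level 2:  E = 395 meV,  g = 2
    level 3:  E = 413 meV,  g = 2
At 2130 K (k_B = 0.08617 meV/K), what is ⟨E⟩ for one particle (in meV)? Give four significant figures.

k_BT = 0.08617 × 2130 K = 183.542 meV.
Eᵢ/kT = 0, 2.07582, 2.15210, 2.25017.
Z = Σ gᵢe^(−Eᵢ/kT) = 1·e^(−0) + 6·e^(−2.07582) + 2·e^(−2.15210) + 2·e^(−2.25017) = 1.00000 + 0.752721 + 0.232480 + 0.210763 = 2.19596.
⟨E⟩ = Σ Eᵢ gᵢe^(−Eᵢ/kT) / Z = (0·1.00000 + 381·0.752721 + 395·0.232480 + 413·0.210763) / 2.19596 = 212.1 meV.

212.1 meV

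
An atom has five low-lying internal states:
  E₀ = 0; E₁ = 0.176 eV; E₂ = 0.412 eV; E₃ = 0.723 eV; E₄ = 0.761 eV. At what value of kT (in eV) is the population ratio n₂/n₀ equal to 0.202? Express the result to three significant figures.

n₂/n₀ = exp[−(E₂−E₀)/kT] = 0.202.
⇒ (E₂−E₀)/kT = ln(1/0.202) = ln(4.9505) = 1.5995.
kT = 0.412 eV / 1.5995 = 0.258 eV.

0.258 eV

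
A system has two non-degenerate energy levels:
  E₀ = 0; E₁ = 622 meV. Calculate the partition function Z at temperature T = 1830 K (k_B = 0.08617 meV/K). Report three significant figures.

Z = 1.02

k_BT = 0.08617 × 1830 K = 157.69 meV.
Eᵢ/kT = 0, 3.9444.
Z = Σ e^(−Eᵢ/kT) = e^(−0) + e^(−3.9444) = 1.0000 + 0.019363 = 1.0194.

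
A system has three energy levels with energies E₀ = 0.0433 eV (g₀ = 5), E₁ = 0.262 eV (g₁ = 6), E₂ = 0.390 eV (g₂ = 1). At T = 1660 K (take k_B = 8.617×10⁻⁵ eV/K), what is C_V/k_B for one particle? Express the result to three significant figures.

k_BT = 8.617×10⁻⁵ × 1660 K = 0.14304 eV.
Eᵢ/kT = 0.30271, 1.8317, 2.7265.
Z = Σ gᵢe^(−Eᵢ/kT) = 5·e^(−0.30271) + 6·e^(−1.8317) + 1·e^(−2.7265) = 3.6941 + 0.96085 + 0.065448 = 4.7204.
⟨E⟩ = 0.092624 eV, ⟨E²⟩ = 0.017549 eV².
C_V/k_B = (⟨E²⟩ − ⟨E⟩²)/(kT)² = (0.017549 − 0.0085792)/0.020460 = 0.438.

0.438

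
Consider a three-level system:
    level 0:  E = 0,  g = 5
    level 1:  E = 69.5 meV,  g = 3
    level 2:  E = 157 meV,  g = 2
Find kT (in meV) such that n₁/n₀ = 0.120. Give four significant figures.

43.18 meV

n₁/n₀ = (g₁/g₀) exp[−(E₁−E₀)/kT] = 0.120.
⇒ (E₁−E₀)/kT = ln((3/5)/0.120) = ln(5.00000) = 1.60944.
kT = 69.5 meV / 1.60944 = 43.18 meV.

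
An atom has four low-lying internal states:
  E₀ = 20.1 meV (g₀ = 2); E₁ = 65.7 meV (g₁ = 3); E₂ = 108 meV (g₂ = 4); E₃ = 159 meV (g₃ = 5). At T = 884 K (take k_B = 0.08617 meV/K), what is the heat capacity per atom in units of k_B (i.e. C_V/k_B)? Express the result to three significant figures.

0.398

k_BT = 0.08617 × 884 K = 76.174 meV.
Eᵢ/kT = 0.26387, 0.86250, 1.4178, 2.0873.
Z = Σ gᵢe^(−Eᵢ/kT) = 2·e^(−0.26387) + 3·e^(−0.86250) + 4·e^(−1.4178) + 5·e^(−2.0873) = 1.5361 + 1.2663 + 0.96899 + 0.62011 = 4.3915.
⟨E⟩ = 72.258 meV, ⟨E²⟩ = 7529.5 meV².
C_V/k_B = (⟨E²⟩ − ⟨E⟩²)/(kT)² = (7529.5 − 5221.2)/5802.5 = 0.398.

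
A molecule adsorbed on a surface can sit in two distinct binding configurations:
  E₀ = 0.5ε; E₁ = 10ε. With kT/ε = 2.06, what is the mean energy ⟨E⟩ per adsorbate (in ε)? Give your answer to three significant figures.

0.593 ε

Eᵢ/kT = 0.24272, 4.8544.
Z = Σ e^(−Eᵢ/kT) = e^(−0.24272) + e^(−4.8544) = 0.78449 + 0.0077940 = 0.79228.
⟨E⟩ = Σ Eᵢ e^(−Eᵢ/kT) / Z = (0.5·0.78449 + 10·0.0077940) / 0.79228 = 0.593 ε.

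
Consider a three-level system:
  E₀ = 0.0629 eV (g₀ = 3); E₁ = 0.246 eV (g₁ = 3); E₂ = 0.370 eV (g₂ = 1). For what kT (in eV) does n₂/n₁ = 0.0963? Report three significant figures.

0.0999 eV

n₂/n₁ = (g₂/g₁) exp[−(E₂−E₁)/kT] = 0.0963.
⇒ (E₂−E₁)/kT = ln((1/3)/0.0963) = ln(3.4614) = 1.2417.
kT = 0.124 eV / 1.2417 = 0.0999 eV.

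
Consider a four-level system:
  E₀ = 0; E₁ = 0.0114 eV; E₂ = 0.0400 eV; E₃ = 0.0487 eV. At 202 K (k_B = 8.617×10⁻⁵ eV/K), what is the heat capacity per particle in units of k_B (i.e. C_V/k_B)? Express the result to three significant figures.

0.537

k_BT = 8.617×10⁻⁵ × 202 K = 0.017406 eV.
Eᵢ/kT = 0, 0.65495, 2.2981, 2.7979.
Z = Σ e^(−Eᵢ/kT) = e^(−0) + e^(−0.65495) + e^(−2.2981) + e^(−2.7979) = 1.0000 + 0.51947 + 0.10045 + 0.060938 = 1.6809.
⟨E⟩ = 0.0076790 eV, ⟨E²⟩ = 0.00022176 eV².
C_V/k_B = (⟨E²⟩ − ⟨E⟩²)/(kT)² = (0.00022176 − 0.000058967)/0.00030297 = 0.537.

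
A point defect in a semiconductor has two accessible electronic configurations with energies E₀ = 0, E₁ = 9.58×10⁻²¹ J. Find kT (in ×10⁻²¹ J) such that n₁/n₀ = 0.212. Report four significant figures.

n₁/n₀ = exp[−(E₁−E₀)/kT] = 0.212.
⇒ (E₁−E₀)/kT = ln(1/0.212) = ln(4.71698) = 1.55117.
kT = 9.58 ×10⁻²¹ J / 1.55117 = 6.176 ×10⁻²¹ J.

6.176 ×10⁻²¹ J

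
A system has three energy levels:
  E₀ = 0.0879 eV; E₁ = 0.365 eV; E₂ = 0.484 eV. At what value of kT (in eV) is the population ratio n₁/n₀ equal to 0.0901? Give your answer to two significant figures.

0.12 eV

n₁/n₀ = exp[−(E₁−E₀)/kT] = 0.0901.
⇒ (E₁−E₀)/kT = ln(1/0.0901) = ln(11.10) = 2.407.
kT = 0.2771 eV / 2.407 = 0.12 eV.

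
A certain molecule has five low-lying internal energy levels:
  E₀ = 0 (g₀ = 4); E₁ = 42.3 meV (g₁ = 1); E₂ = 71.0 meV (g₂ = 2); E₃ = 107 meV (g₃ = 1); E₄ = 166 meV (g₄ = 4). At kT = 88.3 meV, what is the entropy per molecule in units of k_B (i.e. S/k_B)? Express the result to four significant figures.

Eᵢ/kT = 0, 0.479049, 0.804077, 1.21178, 1.87995.
Z = Σ gᵢe^(−Eᵢ/kT) = 4·e^(−0) + 1·e^(−0.479049) + 2·e^(−0.804077) + 1·e^(−1.21178) + 4·e^(−1.87995) = 4.00000 + 0.619372 + 0.895002 + 0.297667 + 0.610391 = 6.42243.
⟨E⟩ = Σ EᵢPᵢ = 34.7096 meV.
S/k_B = ln Z + ⟨E⟩/kT = ln(6.42243) + 34.7096/88.3 = 1.85980 + 0.393087 = 2.253.

2.253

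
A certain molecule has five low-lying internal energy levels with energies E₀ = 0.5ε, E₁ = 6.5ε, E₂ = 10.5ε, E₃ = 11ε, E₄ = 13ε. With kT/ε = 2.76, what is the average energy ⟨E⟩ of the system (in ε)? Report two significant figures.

1.6 ε

Eᵢ/kT = 0.1812, 2.355, 3.804, 3.986, 4.710.
Z = Σ e^(−Eᵢ/kT) = e^(−0.1812) + e^(−2.355) + e^(−3.804) + e^(−3.986) + e^(−4.710) = 0.8343 + 0.09489 + 0.02228 + 0.01857 + 0.009005 = 0.9790.
⟨E⟩ = Σ Eᵢ e^(−Eᵢ/kT) / Z = (0.5·0.8343 + 6.5·0.09489 + 10.5·0.02228 + 11·0.01857 + 13·0.009005) / 0.9790 = 1.6 ε.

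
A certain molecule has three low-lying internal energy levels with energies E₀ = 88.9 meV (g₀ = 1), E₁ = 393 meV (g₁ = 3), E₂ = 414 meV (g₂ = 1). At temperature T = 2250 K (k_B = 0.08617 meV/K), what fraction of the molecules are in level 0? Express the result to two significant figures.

k_BT = 0.08617 × 2250 K = 193.9 meV.
Eᵢ/kT = 0.4585, 2.027, 2.135.
Z = Σ gᵢe^(−Eᵢ/kT) = 1·e^(−0.4585) + 3·e^(−2.027) + 1·e^(−2.135) = 0.6322 + 0.3952 + 0.1182 = 1.146.
P₀ = g₀ e^(−E₀/kT) / Z = 0.6322/1.146 = 0.55.

0.55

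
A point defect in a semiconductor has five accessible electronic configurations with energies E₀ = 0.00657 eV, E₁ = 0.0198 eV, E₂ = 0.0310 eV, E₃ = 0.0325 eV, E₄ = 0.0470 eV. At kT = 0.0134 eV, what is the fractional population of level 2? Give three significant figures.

0.0935

Eᵢ/kT = 0.49030, 1.4776, 2.3134, 2.4254, 3.5075.
Z = Σ e^(−Eᵢ/kT) = e^(−0.49030) + e^(−1.4776) + e^(−2.3134) + e^(−2.4254) + e^(−3.5075) = 0.61244 + 0.22818 + 0.098924 + 0.088443 + 0.029972 = 1.0580.
P₂ = e^(−E₂/kT) / Z = 0.098924/1.0580 = 0.0935.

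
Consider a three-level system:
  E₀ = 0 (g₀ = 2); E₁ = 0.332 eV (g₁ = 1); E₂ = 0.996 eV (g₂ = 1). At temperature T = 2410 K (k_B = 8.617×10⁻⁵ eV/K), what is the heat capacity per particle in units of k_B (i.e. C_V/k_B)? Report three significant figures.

k_BT = 8.617×10⁻⁵ × 2410 K = 0.20767 eV.
Eᵢ/kT = 0, 1.5987, 4.7961.
Z = Σ gᵢe^(−Eᵢ/kT) = 2·e^(−0) + 1·e^(−1.5987) + 1·e^(−4.7961) = 2.0000 + 0.20216 + 0.0082619 = 2.2104.
⟨E⟩ = 0.034087 eV, ⟨E²⟩ = 0.013789 eV².
C_V/k_B = (⟨E²⟩ − ⟨E⟩²)/(kT)² = (0.013789 − 0.0011619)/0.043127 = 0.293.

0.293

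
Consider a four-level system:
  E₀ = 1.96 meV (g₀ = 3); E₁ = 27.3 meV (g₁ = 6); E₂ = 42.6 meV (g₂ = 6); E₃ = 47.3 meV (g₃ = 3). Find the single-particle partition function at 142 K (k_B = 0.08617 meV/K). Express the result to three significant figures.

k_BT = 0.08617 × 142 K = 12.236 meV.
Eᵢ/kT = 0.16018, 2.2311, 3.4815, 3.8656.
Z = Σ gᵢe^(−Eᵢ/kT) = 3·e^(−0.16018) + 6·e^(−2.2311) + 6·e^(−3.4815) + 3·e^(−3.8656) = 2.5560 + 0.64446 + 0.18457 + 0.062851 = 3.4479.

Z = 3.45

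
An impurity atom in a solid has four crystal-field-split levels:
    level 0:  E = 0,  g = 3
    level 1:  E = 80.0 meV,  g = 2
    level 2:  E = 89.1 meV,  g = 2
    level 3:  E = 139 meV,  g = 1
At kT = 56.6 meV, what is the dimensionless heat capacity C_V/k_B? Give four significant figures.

Eᵢ/kT = 0, 1.41343, 1.57420, 2.45583.
Z = Σ gᵢe^(−Eᵢ/kT) = 3·e^(−0) + 2·e^(−1.41343) + 2·e^(−1.57420) + 1·e^(−2.45583) = 3.00000 + 0.486615 + 0.414346 + 0.0857920 = 3.98675.
⟨E⟩ = 22.0161 meV, ⟨E²⟩ = 2022.03 meV².
C_V/k_B = (⟨E²⟩ − ⟨E⟩²)/(kT)² = (2022.03 − 484.709)/3203.56 = 0.4799.

0.4799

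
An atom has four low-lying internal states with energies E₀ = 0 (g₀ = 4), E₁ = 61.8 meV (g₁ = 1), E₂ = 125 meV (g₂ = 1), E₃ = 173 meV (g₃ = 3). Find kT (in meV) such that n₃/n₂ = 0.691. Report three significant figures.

n₃/n₂ = (g₃/g₂) exp[−(E₃−E₂)/kT] = 0.691.
⇒ (E₃−E₂)/kT = ln((3/1)/0.691) = ln(4.3415) = 1.4682.
kT = 48 meV / 1.4682 = 32.7 meV.

32.7 meV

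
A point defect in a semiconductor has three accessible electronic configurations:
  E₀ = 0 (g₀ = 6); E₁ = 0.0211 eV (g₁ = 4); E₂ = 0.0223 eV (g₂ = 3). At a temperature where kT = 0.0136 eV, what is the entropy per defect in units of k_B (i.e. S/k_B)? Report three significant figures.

2.31

Eᵢ/kT = 0, 1.5515, 1.6397.
Z = Σ gᵢe^(−Eᵢ/kT) = 6·e^(−0) + 4·e^(−1.5515) + 3·e^(−1.6397) = 6.0000 + 0.84772 + 0.58211 = 7.4298.
⟨E⟩ = Σ EᵢPᵢ = 0.0041546 eV.
S/k_B = ln Z + ⟨E⟩/kT = ln(7.4298) + 0.0041546/0.0136 = 2.0055 + 0.30549 = 2.31.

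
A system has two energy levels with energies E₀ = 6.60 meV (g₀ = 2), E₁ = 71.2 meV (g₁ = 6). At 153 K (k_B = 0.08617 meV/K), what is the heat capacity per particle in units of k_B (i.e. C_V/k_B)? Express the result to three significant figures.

k_BT = 0.08617 × 153 K = 13.184 meV.
Eᵢ/kT = 0.50061, 5.4005.
Z = Σ gᵢe^(−Eᵢ/kT) = 2·e^(−0.50061) + 6·e^(−5.4005) = 1.2123 + 0.027086 = 1.2394.
⟨E⟩ = 8.0117 meV, ⟨E²⟩ = 153.40 meV².
C_V/k_B = (⟨E²⟩ − ⟨E⟩²)/(kT)² = (153.40 − 64.187)/173.82 = 0.513.

0.513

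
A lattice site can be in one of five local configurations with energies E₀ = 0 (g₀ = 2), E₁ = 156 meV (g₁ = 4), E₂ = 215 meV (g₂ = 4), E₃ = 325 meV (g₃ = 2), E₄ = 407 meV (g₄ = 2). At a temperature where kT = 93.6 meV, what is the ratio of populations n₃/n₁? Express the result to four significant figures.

0.08219

n₃/n₁ = (g₃/g₁) exp[−(E₃−E₁)/kT] = (2/4) × exp(−(169 meV)/(93.6 meV)) = (2/4) × exp(-1.80556) = 0.08219.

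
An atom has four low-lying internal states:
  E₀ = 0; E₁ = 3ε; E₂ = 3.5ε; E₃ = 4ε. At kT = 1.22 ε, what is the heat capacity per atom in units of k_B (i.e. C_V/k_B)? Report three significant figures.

1.00

Eᵢ/kT = 0, 2.4590, 2.8689, 3.2787.
Z = Σ e^(−Eᵢ/kT) = e^(−0) + e^(−2.4590) + e^(−2.8689) + e^(−3.2787) = 1.0000 + 0.085520 + 0.056761 + 0.037677 = 1.1800.
⟨E⟩ = 0.51350 ε, ⟨E²⟩ = 1.7524 ε².
C_V/k_B = (⟨E²⟩ − ⟨E⟩²)/(kT)² = (1.7524 − 0.26368)/1.4884 = 1.00.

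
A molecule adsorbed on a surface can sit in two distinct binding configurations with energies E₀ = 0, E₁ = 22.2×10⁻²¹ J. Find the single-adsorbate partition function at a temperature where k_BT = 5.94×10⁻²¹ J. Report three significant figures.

Eᵢ/kT = 0, 3.7374.
Z = Σ e^(−Eᵢ/kT) = e^(−0) + e^(−3.7374) = 1.0000 + 0.023816 = 1.0238.

Z = 1.02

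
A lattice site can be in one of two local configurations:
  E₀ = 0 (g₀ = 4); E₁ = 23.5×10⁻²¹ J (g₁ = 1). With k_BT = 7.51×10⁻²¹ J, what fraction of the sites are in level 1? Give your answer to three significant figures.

Eᵢ/kT = 0, 3.1292.
Z = Σ gᵢe^(−Eᵢ/kT) = 4·e^(−0) + 1·e^(−3.1292) = 4.0000 + 0.043753 = 4.0438.
P₁ = g₁ e^(−E₁/kT) / Z = 0.043753/4.0438 = 0.0108.

0.0108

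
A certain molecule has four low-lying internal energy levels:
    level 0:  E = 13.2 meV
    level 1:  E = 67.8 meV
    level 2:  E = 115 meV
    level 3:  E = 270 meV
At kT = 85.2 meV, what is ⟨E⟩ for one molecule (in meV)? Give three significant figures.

Eᵢ/kT = 0.15493, 0.79577, 1.3498, 3.1690.
Z = Σ e^(−Eᵢ/kT) = e^(−0.15493) + e^(−0.79577) + e^(−1.3498) + e^(−3.1690) = 0.85648 + 0.45123 + 0.25929 + 0.042046 = 1.6090.
⟨E⟩ = Σ Eᵢ e^(−Eᵢ/kT) / Z = (13.2·0.85648 + 67.8·0.45123 + 115·0.25929 + 270·0.042046) / 1.6090 = 51.6 meV.

51.6 meV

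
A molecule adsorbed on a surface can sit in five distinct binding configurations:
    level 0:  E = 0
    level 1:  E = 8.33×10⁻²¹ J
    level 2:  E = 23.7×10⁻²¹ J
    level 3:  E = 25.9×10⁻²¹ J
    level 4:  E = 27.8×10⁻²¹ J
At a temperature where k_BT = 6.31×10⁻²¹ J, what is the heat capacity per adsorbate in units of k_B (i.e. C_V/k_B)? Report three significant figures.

0.812

Eᵢ/kT = 0, 1.3201, 3.7559, 4.1046, 4.4057.
Z = Σ e^(−Eᵢ/kT) = e^(−0) + e^(−1.3201) + e^(−3.7559) + e^(−4.1046) + e^(−4.4057) = 1.0000 + 0.26711 + 0.023379 + 0.016497 + 0.012208 = 1.3192.
⟨E⟩ = 2.6878, ⟨E²⟩ = 39.545.
C_V/k_B = (⟨E²⟩ − ⟨E⟩²)/(kT)² = (39.545 − 7.2243)/39.816 = 0.812.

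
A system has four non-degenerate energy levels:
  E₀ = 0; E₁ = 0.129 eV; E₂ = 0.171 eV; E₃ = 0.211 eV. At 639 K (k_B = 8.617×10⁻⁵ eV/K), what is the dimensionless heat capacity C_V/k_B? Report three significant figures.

k_BT = 8.617×10⁻⁵ × 639 K = 0.055063 eV.
Eᵢ/kT = 0, 2.3428, 3.1055, 3.8320.
Z = Σ e^(−Eᵢ/kT) = e^(−0) + e^(−2.3428) + e^(−3.1055) + e^(−3.8320) = 1.0000 + 0.096058 + 0.044802 + 0.021666 = 1.1625.
⟨E⟩ = 0.021182 eV, ⟨E²⟩ = 0.0033317 eV².
C_V/k_B = (⟨E²⟩ − ⟨E⟩²)/(kT)² = (0.0033317 − 0.00044868)/0.0030319 = 0.951.

0.951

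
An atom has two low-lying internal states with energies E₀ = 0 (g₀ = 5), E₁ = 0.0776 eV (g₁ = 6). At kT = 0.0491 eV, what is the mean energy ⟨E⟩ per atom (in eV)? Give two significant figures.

Eᵢ/kT = 0, 1.580.
Z = Σ gᵢe^(−Eᵢ/kT) = 5·e^(−0) + 6·e^(−1.580) = 5.000 + 1.236 = 6.236.
⟨E⟩ = Σ Eᵢ gᵢe^(−Eᵢ/kT) / Z = (0·5.000 + 0.0776·1.236) / 6.236 = 0.015 eV.

0.015 eV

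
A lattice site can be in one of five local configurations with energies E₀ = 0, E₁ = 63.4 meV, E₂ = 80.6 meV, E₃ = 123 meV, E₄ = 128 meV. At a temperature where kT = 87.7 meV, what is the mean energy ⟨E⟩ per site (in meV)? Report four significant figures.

Eᵢ/kT = 0, 0.722919, 0.919042, 1.40251, 1.45952.
Z = Σ e^(−Eᵢ/kT) = e^(−0) + e^(−0.722919) + e^(−0.919042) + e^(−1.40251) + e^(−1.45952) = 1.00000 + 0.485333 + 0.398901 + 0.245979 + 0.232348 = 2.36256.
⟨E⟩ = Σ Eᵢ e^(−Eᵢ/kT) / Z = (0·1.00000 + 63.4·0.485333 + 80.6·0.398901 + 123·0.245979 + 128·0.232348) / 2.36256 = 52.03 meV.

52.03 meV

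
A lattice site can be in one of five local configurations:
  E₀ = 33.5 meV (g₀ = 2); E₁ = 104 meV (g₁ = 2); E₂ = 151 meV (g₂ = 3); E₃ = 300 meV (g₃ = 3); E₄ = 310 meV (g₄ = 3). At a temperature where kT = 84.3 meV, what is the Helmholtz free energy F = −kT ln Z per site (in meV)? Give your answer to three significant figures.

Eᵢ/kT = 0.39739, 1.2337, 1.7912, 3.5587, 3.6773.
Z = Σ gᵢe^(−Eᵢ/kT) = 2·e^(−0.39739) + 2·e^(−1.2337) + 3·e^(−1.7912) + 3·e^(−3.5587) + 3·e^(−3.6773) = 1.3441 + 0.58243 + 0.50028 + 0.085427 + 0.075874 = 2.5881.
F = −kT ln Z = −84.3 × ln(2.5881) = −84.3 × 0.95092 = -80.2 meV.

-80.2 meV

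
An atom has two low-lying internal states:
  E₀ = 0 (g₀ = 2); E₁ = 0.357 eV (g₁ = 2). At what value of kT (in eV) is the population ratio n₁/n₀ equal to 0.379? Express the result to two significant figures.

0.37 eV

n₁/n₀ = (g₁/g₀) exp[−(E₁−E₀)/kT] = 0.379.
⇒ (E₁−E₀)/kT = ln((2/2)/0.379) = ln(2.639) = 0.9704.
kT = 0.357 eV / 0.9704 = 0.37 eV.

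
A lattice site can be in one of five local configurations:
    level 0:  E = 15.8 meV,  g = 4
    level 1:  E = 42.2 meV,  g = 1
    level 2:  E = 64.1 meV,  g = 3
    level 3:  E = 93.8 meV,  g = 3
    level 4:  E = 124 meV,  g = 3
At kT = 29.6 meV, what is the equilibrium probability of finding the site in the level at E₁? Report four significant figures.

0.07749

Eᵢ/kT = 0.533784, 1.42568, 2.16554, 3.16892, 4.18919.
Z = Σ gᵢe^(−Eᵢ/kT) = 4·e^(−0.533784) + 1·e^(−1.42568) + 3·e^(−2.16554) + 3·e^(−3.16892) + 3·e^(−4.18919) = 2.34553 + 0.240345 + 0.344064 + 0.126147 + 0.0454757 = 3.10156.
P₁ = g₁ e^(−E₁/kT) / Z = 0.240345/3.10156 = 0.07749.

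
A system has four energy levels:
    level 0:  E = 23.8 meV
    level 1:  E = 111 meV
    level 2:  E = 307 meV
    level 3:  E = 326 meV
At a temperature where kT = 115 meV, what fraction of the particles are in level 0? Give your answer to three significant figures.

0.615

Eᵢ/kT = 0.20696, 0.96522, 2.6696, 2.8348.
Z = Σ e^(−Eᵢ/kT) = e^(−0.20696) + e^(−0.96522) + e^(−2.6696) + e^(−2.8348) = 0.81305 + 0.38090 + 0.069280 + 0.058730 = 1.3220.
P₀ = e^(−E₀/kT) / Z = 0.81305/1.3220 = 0.615.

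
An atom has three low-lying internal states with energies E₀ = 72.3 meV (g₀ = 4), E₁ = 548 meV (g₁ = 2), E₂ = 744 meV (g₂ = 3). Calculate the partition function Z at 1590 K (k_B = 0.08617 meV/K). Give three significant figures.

Z = 2.41

k_BT = 0.08617 × 1590 K = 137.01 meV.
Eᵢ/kT = 0.52770, 3.9997, 5.4303.
Z = Σ gᵢe^(−Eᵢ/kT) = 4·e^(−0.52770) + 2·e^(−3.9997) + 3·e^(−5.4303) = 2.3598 + 0.036642 + 0.013145 = 2.4096.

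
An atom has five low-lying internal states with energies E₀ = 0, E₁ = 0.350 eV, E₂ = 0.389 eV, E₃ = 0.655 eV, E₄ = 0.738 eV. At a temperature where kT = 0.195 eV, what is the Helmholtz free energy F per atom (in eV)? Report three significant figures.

Eᵢ/kT = 0, 1.7949, 1.9949, 3.3590, 3.7846.
Z = Σ e^(−Eᵢ/kT) = e^(−0) + e^(−1.7949) + e^(−1.9949) + e^(−3.3590) + e^(−3.7846) = 1.0000 + 0.16614 + 0.13603 + 0.034770 + 0.022718 = 1.3597.
F = −kT ln Z = −0.195 × ln(1.3597) = −0.195 × 0.30726 = -0.0599 eV.

-0.0599 eV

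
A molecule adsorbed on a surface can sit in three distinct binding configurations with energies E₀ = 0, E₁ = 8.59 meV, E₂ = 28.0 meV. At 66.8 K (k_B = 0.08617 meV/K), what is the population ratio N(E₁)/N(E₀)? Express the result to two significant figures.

0.22

k_BT = 0.08617 × 66.8 K = 5.756 meV.
n₁/n₀ = exp[−(E₁−E₀)/kT] = exp(−(8.59 meV)/(5.756 meV)) = exp(-1.492) = 0.22.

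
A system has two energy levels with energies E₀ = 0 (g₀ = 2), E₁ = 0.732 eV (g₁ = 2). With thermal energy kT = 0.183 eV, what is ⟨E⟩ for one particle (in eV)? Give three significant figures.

Eᵢ/kT = 0, 4.0000.
Z = Σ gᵢe^(−Eᵢ/kT) = 2·e^(−0) + 2·e^(−4.0000) = 2.0000 + 0.036631 = 2.0366.
⟨E⟩ = Σ Eᵢ gᵢe^(−Eᵢ/kT) / Z = (0·2.0000 + 0.732·0.036631) / 2.0366 = 0.0132 eV.

0.0132 eV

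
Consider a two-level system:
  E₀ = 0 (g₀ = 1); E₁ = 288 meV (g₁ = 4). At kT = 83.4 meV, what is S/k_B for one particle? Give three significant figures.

0.507

Eᵢ/kT = 0, 3.4532.
Z = Σ gᵢe^(−Eᵢ/kT) = 1·e^(−0) + 4·e^(−3.4532) = 1.0000 + 0.12658 = 1.1266.
⟨E⟩ = Σ EᵢPᵢ = 32.358 meV.
S/k_B = ln Z + ⟨E⟩/kT = ln(1.1266) + 32.358/83.4 = 0.11920 + 0.38799 = 0.507.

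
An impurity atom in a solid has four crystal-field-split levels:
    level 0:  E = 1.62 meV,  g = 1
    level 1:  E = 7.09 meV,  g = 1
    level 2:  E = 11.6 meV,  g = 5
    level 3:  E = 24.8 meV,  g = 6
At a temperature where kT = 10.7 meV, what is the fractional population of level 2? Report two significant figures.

Eᵢ/kT = 0.1514, 0.6626, 1.084, 2.318.
Z = Σ gᵢe^(−Eᵢ/kT) = 1·e^(−0.1514) + 1·e^(−0.6626) + 5·e^(−1.084) + 6·e^(−2.318) = 0.8595 + 0.5155 + 1.691 + 0.5908 = 3.657.
P₂ = g₂ e^(−E₂/kT) / Z = 1.691/3.657 = 0.46.

0.46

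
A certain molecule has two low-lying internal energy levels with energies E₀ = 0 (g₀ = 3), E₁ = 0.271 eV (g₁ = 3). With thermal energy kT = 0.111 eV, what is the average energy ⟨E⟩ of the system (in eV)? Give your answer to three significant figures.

Eᵢ/kT = 0, 2.4414.
Z = Σ gᵢe^(−Eᵢ/kT) = 3·e^(−0) + 3·e^(−2.4414) = 3.0000 + 0.26112 = 3.2611.
⟨E⟩ = Σ Eᵢ gᵢe^(−Eᵢ/kT) / Z = (0·3.0000 + 0.271·0.26112) / 3.2611 = 0.0217 eV.

0.0217 eV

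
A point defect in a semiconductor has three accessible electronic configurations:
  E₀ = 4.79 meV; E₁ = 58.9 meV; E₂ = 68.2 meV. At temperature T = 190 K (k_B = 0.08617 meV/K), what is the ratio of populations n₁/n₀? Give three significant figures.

0.0367

k_BT = 0.08617 × 190 K = 16.372 meV.
n₁/n₀ = exp[−(E₁−E₀)/kT] = exp(−(54.11 meV)/(16.372 meV)) = exp(-3.3050) = 0.0367.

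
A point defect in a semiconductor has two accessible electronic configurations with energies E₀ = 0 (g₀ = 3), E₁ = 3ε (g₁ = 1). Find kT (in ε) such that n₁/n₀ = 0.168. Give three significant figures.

n₁/n₀ = (g₁/g₀) exp[−(E₁−E₀)/kT] = 0.168.
⇒ (E₁−E₀)/kT = ln((1/3)/0.168) = ln(1.9841) = 0.68517.
kT = 3ε / 0.68517 = 4.38 ε.

4.38 ε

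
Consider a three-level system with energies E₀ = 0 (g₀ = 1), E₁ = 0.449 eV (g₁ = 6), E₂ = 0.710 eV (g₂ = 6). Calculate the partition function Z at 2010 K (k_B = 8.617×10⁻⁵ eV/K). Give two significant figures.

Z = 1.5

k_BT = 8.617×10⁻⁵ × 2010 K = 0.1732 eV.
Eᵢ/kT = 0, 2.592, 4.099.
Z = Σ gᵢe^(−Eᵢ/kT) = 1·e^(−0) + 6·e^(−2.592) + 6·e^(−4.099) = 1.000 + 0.4492 + 0.09954 = 1.549.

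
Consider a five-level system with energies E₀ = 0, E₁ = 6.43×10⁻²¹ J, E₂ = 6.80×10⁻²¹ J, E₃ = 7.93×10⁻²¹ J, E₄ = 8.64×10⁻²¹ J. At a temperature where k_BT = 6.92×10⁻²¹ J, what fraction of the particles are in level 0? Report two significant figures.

0.42

Eᵢ/kT = 0, 0.9292, 0.9827, 1.146, 1.249.
Z = Σ e^(−Eᵢ/kT) = e^(−0) + e^(−0.9292) + e^(−0.9827) + e^(−1.146) + e^(−1.249) = 1.000 + 0.3949 + 0.3743 + 0.3179 + 0.2868 = 2.374.
P₀ = e^(−E₀/kT) / Z = 1.000/2.374 = 0.42.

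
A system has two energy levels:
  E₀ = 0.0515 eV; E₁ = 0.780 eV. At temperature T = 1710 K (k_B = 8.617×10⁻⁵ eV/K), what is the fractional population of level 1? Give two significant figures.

0.0071

k_BT = 8.617×10⁻⁵ × 1710 K = 0.1474 eV.
Eᵢ/kT = 0.3494, 5.292.
Z = Σ e^(−Eᵢ/kT) = e^(−0.3494) + e^(−5.292) = 0.7051 + 0.005032 = 0.7101.
P₁ = e^(−E₁/kT) / Z = 0.005032/0.7101 = 0.0071.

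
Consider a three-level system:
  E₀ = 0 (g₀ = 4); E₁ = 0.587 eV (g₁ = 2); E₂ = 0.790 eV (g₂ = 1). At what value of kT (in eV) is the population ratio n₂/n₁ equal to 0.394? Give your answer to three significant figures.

0.852 eV

n₂/n₁ = (g₂/g₁) exp[−(E₂−E₁)/kT] = 0.394.
⇒ (E₂−E₁)/kT = ln((1/2)/0.394) = ln(1.2690) = 0.23823.
kT = 0.203 eV / 0.23823 = 0.852 eV.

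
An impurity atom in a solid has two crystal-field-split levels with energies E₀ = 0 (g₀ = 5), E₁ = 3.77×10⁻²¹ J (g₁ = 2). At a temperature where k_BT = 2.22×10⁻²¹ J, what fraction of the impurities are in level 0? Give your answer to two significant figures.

Eᵢ/kT = 0, 1.698.
Z = Σ gᵢe^(−Eᵢ/kT) = 5·e^(−0) + 2·e^(−1.698) = 5.000 + 0.3661 = 5.366.
P₀ = g₀ e^(−E₀/kT) / Z = 5.000/5.366 = 0.93.

0.93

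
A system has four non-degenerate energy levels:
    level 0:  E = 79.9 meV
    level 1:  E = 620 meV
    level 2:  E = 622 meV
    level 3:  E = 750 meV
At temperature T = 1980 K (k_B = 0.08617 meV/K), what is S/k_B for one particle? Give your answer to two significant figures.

0.41

k_BT = 0.08617 × 1980 K = 170.6 meV.
Eᵢ/kT = 0.4683, 3.634, 3.646, 4.396.
Z = Σ e^(−Eᵢ/kT) = e^(−0.4683) + e^(−3.634) + e^(−3.646) + e^(−4.396) = 0.6261 + 0.02641 + 0.02610 + 0.01233 = 0.6909.
⟨E⟩ = Σ EᵢPᵢ = 133.0 meV.
S/k_B = ln Z + ⟨E⟩/kT = ln(0.6909) + 133.0/170.6 = -0.3698 + 0.7796 = 0.41.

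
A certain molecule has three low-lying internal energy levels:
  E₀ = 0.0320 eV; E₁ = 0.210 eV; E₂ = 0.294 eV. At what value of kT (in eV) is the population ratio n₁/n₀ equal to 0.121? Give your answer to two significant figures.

n₁/n₀ = exp[−(E₁−E₀)/kT] = 0.121.
⇒ (E₁−E₀)/kT = ln(1/0.121) = ln(8.264) = 2.112.
kT = 0.1780 eV / 2.112 = 0.084 eV.

0.084 eV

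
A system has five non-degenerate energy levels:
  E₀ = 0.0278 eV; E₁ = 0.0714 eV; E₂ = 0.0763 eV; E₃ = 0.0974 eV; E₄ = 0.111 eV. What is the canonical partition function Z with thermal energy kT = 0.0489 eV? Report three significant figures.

Eᵢ/kT = 0.56851, 1.4601, 1.5603, 1.9918, 2.2699.
Z = Σ e^(−Eᵢ/kT) = e^(−0.56851) + e^(−1.4601) + e^(−1.5603) + e^(−1.9918) + e^(−2.2699) = 0.56637 + 0.23221 + 0.21007 + 0.13645 + 0.10332 = 1.2484.

Z = 1.25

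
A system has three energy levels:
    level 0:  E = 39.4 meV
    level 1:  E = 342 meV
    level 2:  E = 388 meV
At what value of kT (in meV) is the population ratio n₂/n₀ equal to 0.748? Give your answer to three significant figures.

1200 meV

n₂/n₀ = exp[−(E₂−E₀)/kT] = 0.748.
⇒ (E₂−E₀)/kT = ln(1/0.748) = ln(1.3369) = 0.29035.
kT = 348.6 meV / 0.29035 = 1200 meV.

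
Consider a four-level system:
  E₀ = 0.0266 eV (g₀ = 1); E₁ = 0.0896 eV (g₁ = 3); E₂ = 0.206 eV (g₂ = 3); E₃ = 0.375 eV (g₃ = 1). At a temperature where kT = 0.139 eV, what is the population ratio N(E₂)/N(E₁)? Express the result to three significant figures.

n₂/n₁ = (g₂/g₁) exp[−(E₂−E₁)/kT] = (3/3) × exp(−(0.1164 eV)/(0.139 eV)) = (3/3) × exp(-0.83741) = 0.433.

0.433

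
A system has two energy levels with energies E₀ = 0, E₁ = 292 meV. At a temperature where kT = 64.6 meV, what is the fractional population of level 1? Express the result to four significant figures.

0.01077

Eᵢ/kT = 0, 4.52012.
Z = Σ e^(−Eᵢ/kT) = e^(−0) + e^(−4.52012) = 1.00000 + 0.0108877 = 1.01089.
P₁ = e^(−E₁/kT) / Z = 0.0108877/1.01089 = 0.01077.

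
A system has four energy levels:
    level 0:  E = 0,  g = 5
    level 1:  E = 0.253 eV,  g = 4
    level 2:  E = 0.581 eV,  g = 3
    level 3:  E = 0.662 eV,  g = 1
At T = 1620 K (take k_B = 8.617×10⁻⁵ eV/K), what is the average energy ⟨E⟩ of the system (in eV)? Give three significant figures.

k_BT = 8.617×10⁻⁵ × 1620 K = 0.13960 eV.
Eᵢ/kT = 0, 1.8123, 4.1619, 4.7421.
Z = Σ gᵢe^(−Eᵢ/kT) = 5·e^(−0) + 4·e^(−1.8123) + 3·e^(−4.1619) + 1·e^(−4.7421) = 5.0000 + 0.65311 + 0.046734 + 0.0087203 = 5.7086.
⟨E⟩ = Σ Eᵢ gᵢe^(−Eᵢ/kT) / Z = (0·5.0000 + 0.253·0.65311 + 0.581·0.046734 + 0.662·0.0087203) / 5.7086 = 0.0347 eV.

0.0347 eV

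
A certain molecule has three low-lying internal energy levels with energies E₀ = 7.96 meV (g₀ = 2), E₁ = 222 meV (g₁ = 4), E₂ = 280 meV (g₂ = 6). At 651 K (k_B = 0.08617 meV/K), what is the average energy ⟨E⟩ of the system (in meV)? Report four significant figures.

22.78 meV

k_BT = 0.08617 × 651 K = 56.0967 meV.
Eᵢ/kT = 0.141898, 3.95745, 4.99138.
Z = Σ gᵢe^(−Eᵢ/kT) = 2·e^(−0.141898) + 4·e^(−3.95745) + 6·e^(−4.99138) = 1.73542 + 0.0764471 + 0.0407777 = 1.85264.
⟨E⟩ = Σ Eᵢ gᵢe^(−Eᵢ/kT) / Z = (7.96·1.73542 + 222·0.0764471 + 280·0.0407777) / 1.85264 = 22.78 meV.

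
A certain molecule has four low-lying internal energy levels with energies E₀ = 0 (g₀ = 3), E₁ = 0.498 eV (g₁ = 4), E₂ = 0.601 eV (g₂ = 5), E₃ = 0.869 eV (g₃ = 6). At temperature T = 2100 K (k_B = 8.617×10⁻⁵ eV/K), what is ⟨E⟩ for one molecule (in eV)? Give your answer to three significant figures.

0.0799 eV

k_BT = 8.617×10⁻⁵ × 2100 K = 0.18096 eV.
Eᵢ/kT = 0, 2.7520, 3.3212, 4.8022.
Z = Σ gᵢe^(−Eᵢ/kT) = 3·e^(−0) + 4·e^(−2.7520) + 5·e^(−3.3212) + 6·e^(−4.8022) = 3.0000 + 0.25520 + 0.18055 + 0.049270 = 3.4850.
⟨E⟩ = Σ Eᵢ gᵢe^(−Eᵢ/kT) / Z = (0·3.0000 + 0.498·0.25520 + 0.601·0.18055 + 0.869·0.049270) / 3.4850 = 0.0799 eV.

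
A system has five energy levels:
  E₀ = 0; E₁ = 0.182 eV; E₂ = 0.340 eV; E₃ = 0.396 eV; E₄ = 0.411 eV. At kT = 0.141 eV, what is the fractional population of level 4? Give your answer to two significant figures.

Eᵢ/kT = 0, 1.291, 2.411, 2.809, 2.915.
Z = Σ e^(−Eᵢ/kT) = e^(−0) + e^(−1.291) + e^(−2.411) + e^(−2.809) + e^(−2.915) = 1.000 + 0.2750 + 0.08973 + 0.06027 + 0.05420 = 1.479.
P₄ = e^(−E₄/kT) / Z = 0.05420/1.479 = 0.037.

0.037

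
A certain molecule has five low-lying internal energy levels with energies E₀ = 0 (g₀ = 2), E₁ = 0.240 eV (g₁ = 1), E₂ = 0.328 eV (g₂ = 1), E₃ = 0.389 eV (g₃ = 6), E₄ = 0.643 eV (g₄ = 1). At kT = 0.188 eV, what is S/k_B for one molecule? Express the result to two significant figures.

1.9

Eᵢ/kT = 0, 1.277, 1.745, 2.069, 3.420.
Z = Σ gᵢe^(−Eᵢ/kT) = 2·e^(−0) + 1·e^(−1.277) + 1·e^(−1.745) + 6·e^(−2.069) + 1·e^(−3.420) = 2.000 + 0.2789 + 0.1746 + 0.7579 + 0.03271 = 3.244.
⟨E⟩ = Σ EᵢPᵢ = 0.1357 eV.
S/k_B = ln Z + ⟨E⟩/kT = ln(3.244) + 0.1357/0.188 = 1.177 + 0.7218 = 1.9.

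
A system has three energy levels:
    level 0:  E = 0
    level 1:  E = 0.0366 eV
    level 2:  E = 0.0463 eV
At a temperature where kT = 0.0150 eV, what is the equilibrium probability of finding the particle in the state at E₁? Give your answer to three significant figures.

Eᵢ/kT = 0, 2.4400, 3.0867.
Z = Σ e^(−Eᵢ/kT) = e^(−0) + e^(−2.4400) + e^(−3.0867) = 1.0000 + 0.087161 + 0.045652 = 1.1328.
P₁ = e^(−E₁/kT) / Z = 0.087161/1.1328 = 0.0769.

0.0769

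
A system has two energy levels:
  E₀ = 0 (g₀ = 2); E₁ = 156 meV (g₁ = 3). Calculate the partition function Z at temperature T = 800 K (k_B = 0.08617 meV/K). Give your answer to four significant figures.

k_BT = 0.08617 × 800 K = 68.9360 meV.
Eᵢ/kT = 0, 2.26297.
Z = Σ gᵢe^(−Eᵢ/kT) = 2·e^(−0) + 3·e^(−2.26297) = 2.00000 + 0.312123 = 2.31212.

Z = 2.312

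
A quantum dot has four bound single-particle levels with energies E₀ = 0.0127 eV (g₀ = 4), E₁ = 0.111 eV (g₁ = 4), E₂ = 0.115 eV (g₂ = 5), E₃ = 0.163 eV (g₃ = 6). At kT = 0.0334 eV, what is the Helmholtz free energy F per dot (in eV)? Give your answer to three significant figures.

-0.0376 eV

Eᵢ/kT = 0.38024, 3.3234, 3.4431, 4.8802.
Z = Σ gᵢe^(−Eᵢ/kT) = 4·e^(−0.38024) + 4·e^(−3.3234) + 5·e^(−3.4431) + 6·e^(−4.8802) = 2.7348 + 0.14412 + 0.15983 + 0.045573 = 3.0843.
F = −kT ln Z = −0.0334 × ln(3.0843) = −0.0334 × 1.1263 = -0.0376 eV.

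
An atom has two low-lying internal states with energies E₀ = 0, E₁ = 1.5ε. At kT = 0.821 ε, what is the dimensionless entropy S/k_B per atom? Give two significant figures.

0.40

Eᵢ/kT = 0, 1.827.
Z = Σ e^(−Eᵢ/kT) = e^(−0) + e^(−1.827) = 1.000 + 0.1609 = 1.161.
⟨E⟩ = Σ EᵢPᵢ = 0.2079 ε.
S/k_B = ln Z + ⟨E⟩/kT = ln(1.161) + 0.2079/0.821 = 0.1493 + 0.2532 = 0.40.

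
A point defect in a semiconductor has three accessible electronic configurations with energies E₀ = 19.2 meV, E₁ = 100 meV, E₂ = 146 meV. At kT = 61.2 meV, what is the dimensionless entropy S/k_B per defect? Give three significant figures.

Eᵢ/kT = 0.31373, 1.6340, 2.3856.
Z = Σ e^(−Eᵢ/kT) = e^(−0.31373) + e^(−1.6340) + e^(−2.3856) = 0.73072 + 0.19515 + 0.092034 = 1.0179.
⟨E⟩ = Σ EᵢPᵢ = 46.156 meV.
S/k_B = ln Z + ⟨E⟩/kT = ln(1.0179) + 46.156/61.2 = 0.017742 + 0.75418 = 0.772.

0.772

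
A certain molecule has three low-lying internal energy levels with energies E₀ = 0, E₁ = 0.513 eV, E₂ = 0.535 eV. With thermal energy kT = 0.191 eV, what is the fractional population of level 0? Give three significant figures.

0.886

Eᵢ/kT = 0, 2.6859, 2.8010.
Z = Σ e^(−Eᵢ/kT) = e^(−0) + e^(−2.6859) + e^(−2.8010) = 1.0000 + 0.068160 + 0.060749 = 1.1289.
P₀ = e^(−E₀/kT) / Z = 1.0000/1.1289 = 0.886.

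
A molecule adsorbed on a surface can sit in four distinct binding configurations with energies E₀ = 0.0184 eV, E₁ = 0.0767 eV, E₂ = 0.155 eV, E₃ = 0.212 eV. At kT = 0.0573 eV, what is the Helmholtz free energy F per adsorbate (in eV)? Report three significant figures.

Eᵢ/kT = 0.32112, 1.3386, 2.7051, 3.6998.
Z = Σ e^(−Eᵢ/kT) = e^(−0.32112) + e^(−1.3386) + e^(−2.7051) + e^(−3.6998) = 0.72534 + 0.26221 + 0.066864 + 0.024728 = 1.0791.
F = −kT ln Z = −0.0573 × ln(1.0791) = −0.0573 × 0.076127 = -0.00436 eV.

-0.00436 eV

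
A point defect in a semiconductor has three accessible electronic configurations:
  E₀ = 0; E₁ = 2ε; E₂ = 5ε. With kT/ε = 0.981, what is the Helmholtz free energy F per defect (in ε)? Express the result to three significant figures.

Eᵢ/kT = 0, 2.0387, 5.0968.
Z = Σ e^(−Eᵢ/kT) = e^(−0) + e^(−2.0387) + e^(−5.0968) = 1.0000 + 0.13020 + 0.0061163 = 1.1363.
F = −kT ln Z = −0.981 × ln(1.1363) = −0.981 × 0.12778 = -0.125 ε.

-0.125 ε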